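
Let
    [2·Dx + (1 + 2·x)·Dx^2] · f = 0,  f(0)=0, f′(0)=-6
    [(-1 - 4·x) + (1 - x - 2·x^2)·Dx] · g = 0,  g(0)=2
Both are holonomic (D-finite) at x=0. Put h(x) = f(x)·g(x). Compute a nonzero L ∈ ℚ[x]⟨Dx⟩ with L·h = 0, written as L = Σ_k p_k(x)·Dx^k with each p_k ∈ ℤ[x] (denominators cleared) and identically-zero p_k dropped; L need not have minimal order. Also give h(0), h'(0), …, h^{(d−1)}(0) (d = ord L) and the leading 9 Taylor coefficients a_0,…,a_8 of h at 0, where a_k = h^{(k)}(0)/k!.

L = (6 + 16·x) + (14·x + 20·x^2)·Dx + (-1 - x + 4·x^2 + 4·x^3)·Dx^2  (order 2).
h: a_k = 0, -12, 0, -40, -16, -672/5, -512/5, -16832/35, -3456/7, …
ICs: h(0) = 0, h′(0) = -12.

f: a_k = 0, -6, 6, -8, 12, -96/5, 32, -384/7, 96, …
g: a_k = 2, 2, 6, 10, 22, 42, 86, 170, 342, …
f·g: L₀ = L_f ⊗_s L_g, ord ≤ 2·1.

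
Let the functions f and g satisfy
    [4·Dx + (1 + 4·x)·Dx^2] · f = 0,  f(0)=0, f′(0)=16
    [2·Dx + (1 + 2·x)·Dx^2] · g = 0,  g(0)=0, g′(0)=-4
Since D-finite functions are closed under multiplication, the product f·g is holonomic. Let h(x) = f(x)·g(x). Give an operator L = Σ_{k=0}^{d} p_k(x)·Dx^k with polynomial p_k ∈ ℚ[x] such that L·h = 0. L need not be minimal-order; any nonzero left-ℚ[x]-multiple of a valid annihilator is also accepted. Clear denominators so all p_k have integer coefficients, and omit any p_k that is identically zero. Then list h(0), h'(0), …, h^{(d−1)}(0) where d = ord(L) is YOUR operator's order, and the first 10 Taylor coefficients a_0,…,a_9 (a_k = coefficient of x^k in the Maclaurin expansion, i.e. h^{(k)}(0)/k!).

f: a_k = 0, 16, -32, 256/3, -256, 4096/5, -8192/3, 65536/7, -32768, 1048576/9, …
g: a_k = 0, -4, 4, -16/3, 8, -64/5, 64/3, -256/7, 64, -1024/9, …
L₀ := L_f ⊗_s L_g (sym. prod.), ord ≤ 4.
L = (160 + 768·x + 1024·x^2)·Dx + (264 + 2144·x + 5760·x^2 + 5120·x^3)·Dx^2 + (64 + 720·x + 2976·x^2 + 5376·x^3 + 3584·x^4)·Dx^3 + (3 + 44·x + 252·x^2 + 704·x^3 + 960·x^4 + 512·x^5)·Dx^4  (order 4).
h: a_k = 0, 0, -64, 192, -1664/3, 1664, -234752/45, 84992/5, -1200128/21, 6892544/35, …
ICs: h(0) = 0, h′(0) = 0, h′′(0) = -128, h′′′(0) = 1152.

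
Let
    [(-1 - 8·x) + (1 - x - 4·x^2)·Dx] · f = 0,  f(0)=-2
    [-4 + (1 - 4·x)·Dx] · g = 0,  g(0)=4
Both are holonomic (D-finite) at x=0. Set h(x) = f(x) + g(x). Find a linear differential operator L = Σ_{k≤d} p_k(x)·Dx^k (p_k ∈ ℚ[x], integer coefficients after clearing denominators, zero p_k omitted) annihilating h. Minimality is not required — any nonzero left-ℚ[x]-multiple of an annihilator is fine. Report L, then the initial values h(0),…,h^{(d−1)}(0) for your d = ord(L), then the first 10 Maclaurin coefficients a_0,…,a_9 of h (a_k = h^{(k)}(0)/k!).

f: a_k = -2, -2, -10, -18, -58, -130, -362, -882, -2330, -5858, …
g: a_k = 4, 16, 64, 256, 1024, 4096, 16384, 65536, 262144, 1048576, …
Weyl lclm of L_f,L_g ⇒ L₀ (ord ≤ 2).
L = (8 - 288·x + 384·x^2 - 512·x^3) + (22 - 8·x - 288·x^2 + 640·x^3 - 1024·x^4)·Dx + (-3 + 23·x - 56·x^2 + 32·x^3 + 128·x^4 - 256·x^5)·Dx^2  (order 2).
h: a_k = 2, 14, 54, 238, 966, 3966, 16022, 64654, 259814, 1042718, …
ICs: h(0) = 2, h′(0) = 14.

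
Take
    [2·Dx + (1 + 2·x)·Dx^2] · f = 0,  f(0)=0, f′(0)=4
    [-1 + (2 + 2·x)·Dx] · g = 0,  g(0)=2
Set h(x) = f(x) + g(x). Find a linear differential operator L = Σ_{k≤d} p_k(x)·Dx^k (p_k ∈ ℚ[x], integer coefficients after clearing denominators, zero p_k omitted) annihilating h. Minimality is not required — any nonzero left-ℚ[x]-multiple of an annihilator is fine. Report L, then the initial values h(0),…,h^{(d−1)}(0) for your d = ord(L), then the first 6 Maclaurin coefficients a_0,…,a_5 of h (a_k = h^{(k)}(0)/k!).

f: a_k = 0, 4, -4, 16/3, -8, 64/5, …
g: a_k = 2, 1, -1/4, 1/8, -5/64, 7/128, …
L₀ := lclm(L_f,L_g); ord L₀ ≤ 2+1.
L = (10 + 4·x)·Dx + (29 + 52·x + 20·x^2)·Dx^2 + (6 + 22·x + 24·x^2 + 8·x^3)·Dx^3  (order 3).
h: a_k = 2, 5, -17/4, 131/24, -517/64, 8227/640, …
ICs: h(0) = 2, h′(0) = 5, h′′(0) = -17/2.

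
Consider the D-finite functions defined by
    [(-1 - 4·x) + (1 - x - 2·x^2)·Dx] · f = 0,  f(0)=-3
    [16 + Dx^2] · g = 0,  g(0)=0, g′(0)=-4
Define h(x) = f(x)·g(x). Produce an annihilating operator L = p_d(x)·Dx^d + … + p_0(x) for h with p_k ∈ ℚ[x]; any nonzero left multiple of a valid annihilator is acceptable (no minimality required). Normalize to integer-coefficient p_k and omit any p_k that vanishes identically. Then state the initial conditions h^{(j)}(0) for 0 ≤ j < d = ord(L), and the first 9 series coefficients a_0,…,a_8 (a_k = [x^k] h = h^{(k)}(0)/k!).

f: a_k = -3, -3, -9, -15, -33, -63, -129, -255, -513, …
g: a_k = 0, -4, 0, 32/3, 0, -128/15, 0, 1024/315, 0, …
L₀ := L_f ⊗_s L_g (sym. prod.), ord ≤ 2.
L = (-12 + 16·x + 32·x^2) + (2 + 8·x)·Dx + (-1 + x + 2·x^2)·Dx^2  (order 2).
h: a_k = 0, 12, 12, 4, 28, 308/5, 588/5, 4852/21, 48956/105, …
ICs: h(0) = 0, h′(0) = 12.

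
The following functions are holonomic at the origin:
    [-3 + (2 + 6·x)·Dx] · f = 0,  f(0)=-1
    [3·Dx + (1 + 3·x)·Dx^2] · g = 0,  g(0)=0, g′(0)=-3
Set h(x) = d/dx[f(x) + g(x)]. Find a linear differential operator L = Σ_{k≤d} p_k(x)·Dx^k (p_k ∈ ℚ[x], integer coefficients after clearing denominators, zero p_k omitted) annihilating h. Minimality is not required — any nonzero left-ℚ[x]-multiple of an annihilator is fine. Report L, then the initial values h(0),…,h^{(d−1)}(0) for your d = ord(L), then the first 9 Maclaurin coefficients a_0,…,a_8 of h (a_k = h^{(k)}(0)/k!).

L = 9 + (15 + 45·x)·Dx + (2 + 12·x + 18·x^2)·Dx^2  (order 2).
h: a_k = -9/2, 45/4, -513/16, 2997/32, -70713/256, 419175/512, -4984173/2048, 29688525/4096, -1416605193/65536, …
ICs: h(0) = -9/2, h′(0) = 45/4.

f: a_k = -1, -3/2, 9/8, -27/16, 405/128, -1701/256, 15309/1024, -72171/2048, 2814669/32768, …
g: a_k = 0, -3, 9/2, -9, 81/4, -243/5, 243/2, -2187/7, 6561/8, …
Sum ⇒ L₀ = lclm(L_f,L_g) in ℚ(x)⟨Dx⟩.
Derive L from L₀ (diff closure).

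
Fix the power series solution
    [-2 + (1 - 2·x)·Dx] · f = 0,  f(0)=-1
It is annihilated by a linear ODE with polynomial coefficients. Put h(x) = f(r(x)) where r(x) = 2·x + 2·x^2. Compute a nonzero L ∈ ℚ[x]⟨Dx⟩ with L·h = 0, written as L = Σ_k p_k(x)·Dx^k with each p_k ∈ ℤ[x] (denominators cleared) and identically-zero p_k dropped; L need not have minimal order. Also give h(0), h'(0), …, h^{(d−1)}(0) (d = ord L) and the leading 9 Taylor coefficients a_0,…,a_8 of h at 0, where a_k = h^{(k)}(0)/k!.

L = (4 + 8·x) + (-1 + 4·x + 4·x^2)·Dx  (order 1).
h: a_k = -1, -4, -20, -96, -464, -2240, -10816, -52224, -252160, …
ICs: h(0) = -1.

f: a_k = -1, -2, -4, -8, -16, -32, -64, -128, -256, …
Substitute x→r, Dx→(1/r')Dx; clear ⇒ L₀.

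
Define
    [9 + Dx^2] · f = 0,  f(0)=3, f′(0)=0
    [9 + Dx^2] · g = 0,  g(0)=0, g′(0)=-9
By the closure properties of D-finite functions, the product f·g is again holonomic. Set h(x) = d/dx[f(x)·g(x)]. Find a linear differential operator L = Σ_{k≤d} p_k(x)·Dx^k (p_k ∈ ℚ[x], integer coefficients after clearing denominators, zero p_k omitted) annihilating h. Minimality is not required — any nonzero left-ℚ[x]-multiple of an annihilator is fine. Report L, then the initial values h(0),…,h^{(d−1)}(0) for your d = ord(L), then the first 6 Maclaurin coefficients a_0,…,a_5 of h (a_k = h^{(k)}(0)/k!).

f: a_k = 3, 0, -27/2, 0, 81/8, 0, …
g: a_k = 0, -9, 0, 27/2, 0, -243/40, …
L₀ := L_f ⊗_s L_g (sym. prod.), ord ≤ 4.
Differentiate: ansatz ord ≤ ord L₀ ⇒ L.
L = 36 + Dx^2  (order 2).
h: a_k = -27, 0, 486, 0, -1458, 0, …
ICs: h(0) = -27, h′(0) = 0.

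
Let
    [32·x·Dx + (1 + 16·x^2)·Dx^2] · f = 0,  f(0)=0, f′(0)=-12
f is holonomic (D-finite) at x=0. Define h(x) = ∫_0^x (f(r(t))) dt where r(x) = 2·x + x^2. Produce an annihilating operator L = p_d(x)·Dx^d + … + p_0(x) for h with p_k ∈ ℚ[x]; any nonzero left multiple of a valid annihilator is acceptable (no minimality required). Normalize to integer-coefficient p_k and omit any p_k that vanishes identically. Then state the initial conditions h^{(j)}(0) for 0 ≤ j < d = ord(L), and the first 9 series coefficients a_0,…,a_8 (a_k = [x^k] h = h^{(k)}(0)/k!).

L = (-1 + 128·x + 256·x^2 + 192·x^3 + 48·x^4)·Dx^2 + (1 + x + 64·x^2 + 128·x^3 + 80·x^4 + 16·x^5)·Dx^3  (order 3).
h: a_k = 0, 0, -12, -4, 128, 768/5, -16064/5, -49088/7, 743424/7, …
ICs: h(0) = 0, h′(0) = 0, h′′(0) = -24.

f: a_k = 0, -12, 0, 64, 0, -3072/5, 0, 49152/7, 0, …
Change of var in L_f (x↦r) gives L₀.
h=∫h₀ ⇒ L = L₀·Dx.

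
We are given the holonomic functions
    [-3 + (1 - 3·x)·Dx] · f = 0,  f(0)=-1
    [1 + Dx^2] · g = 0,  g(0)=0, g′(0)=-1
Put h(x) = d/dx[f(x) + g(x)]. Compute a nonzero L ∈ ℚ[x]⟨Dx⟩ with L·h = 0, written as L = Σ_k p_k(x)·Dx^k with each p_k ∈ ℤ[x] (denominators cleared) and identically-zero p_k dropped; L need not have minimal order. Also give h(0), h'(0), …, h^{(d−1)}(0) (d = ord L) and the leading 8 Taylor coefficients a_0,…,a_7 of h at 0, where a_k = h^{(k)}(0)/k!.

f: a_k = -1, -3, -9, -27, -81, -243, -729, -2187, …
g: a_k = 0, -1, 0, 1/6, 0, -1/120, 0, 1/5040, …
f+g: L₀ = lclm(L_f,L_g), ord ≤ 1+2.
Derive L from L₀ (diff closure).
L = (654 - 36·x + 54·x^2) + (-55 + 171·x - 27·x^2 + 27·x^3)·Dx + (654 - 36·x + 54·x^2)·Dx^2 + (-55 + 171·x - 27·x^2 + 27·x^3)·Dx^3  (order 3).
h: a_k = -4, -18, -161/2, -324, -29161/24, -4374, -11022479/720, -52488, …
ICs: h(0) = -4, h′(0) = -18, h′′(0) = -161.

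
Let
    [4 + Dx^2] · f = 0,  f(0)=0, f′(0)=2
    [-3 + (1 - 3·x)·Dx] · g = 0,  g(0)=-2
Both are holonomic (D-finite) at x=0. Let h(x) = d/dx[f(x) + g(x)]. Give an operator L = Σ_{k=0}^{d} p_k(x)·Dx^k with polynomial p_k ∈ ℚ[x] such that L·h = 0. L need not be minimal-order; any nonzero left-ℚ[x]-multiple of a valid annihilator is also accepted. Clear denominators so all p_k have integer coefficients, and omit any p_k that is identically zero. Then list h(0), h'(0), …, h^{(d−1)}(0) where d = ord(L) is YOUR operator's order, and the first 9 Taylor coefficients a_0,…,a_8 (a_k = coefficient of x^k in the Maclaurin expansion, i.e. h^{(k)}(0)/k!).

L = (1344 - 288·x + 432·x^2) + (-116 + 396·x - 216·x^2 + 216·x^3)·Dx + (336 - 72·x + 108·x^2)·Dx^2 + (-29 + 99·x - 54·x^2 + 54·x^3)·Dx^3  (order 3).
h: a_k = -4, -36, -166, -648, -7286/3, -8748, -1377818/45, -104976, -111602606/315, …
ICs: h(0) = -4, h′(0) = -36, h′′(0) = -332.

f: a_k = 0, 2, 0, -4/3, 0, 4/15, 0, -8/315, 0, …
g: a_k = -2, -6, -18, -54, -162, -486, -1458, -4374, -13122, …
L₀ := lclm(L_f,L_g); ord L₀ ≤ 2+1.
h₀' ⇒ L via d/dx closure of L₀.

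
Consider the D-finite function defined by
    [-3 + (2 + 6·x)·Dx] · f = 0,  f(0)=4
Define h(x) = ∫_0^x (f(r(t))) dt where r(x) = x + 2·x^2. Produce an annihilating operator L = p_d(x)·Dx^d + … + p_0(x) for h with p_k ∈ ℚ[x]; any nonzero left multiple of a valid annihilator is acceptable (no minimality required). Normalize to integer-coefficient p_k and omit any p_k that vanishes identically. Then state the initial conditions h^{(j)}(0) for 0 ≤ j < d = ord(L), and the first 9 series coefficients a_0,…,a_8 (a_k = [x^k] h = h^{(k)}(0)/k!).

L = (-3 - 12·x)·Dx + (2 + 6·x + 12·x^2)·Dx^2  (order 2).
h: a_k = 0, 4, 3, 5/2, -45/16, 63/32, 135/128, -11205/1792, 41715/4096, …
ICs: h(0) = 0, h′(0) = 4.

f: a_k = 4, 6, -9/2, 27/4, -405/32, 1701/64, -15309/256, 72171/512, -2814669/8192, …
Substitute x→r, Dx→(1/r')Dx; clear ⇒ L₀.
h=∫₀ˣh₀: take L = L₀·Dx.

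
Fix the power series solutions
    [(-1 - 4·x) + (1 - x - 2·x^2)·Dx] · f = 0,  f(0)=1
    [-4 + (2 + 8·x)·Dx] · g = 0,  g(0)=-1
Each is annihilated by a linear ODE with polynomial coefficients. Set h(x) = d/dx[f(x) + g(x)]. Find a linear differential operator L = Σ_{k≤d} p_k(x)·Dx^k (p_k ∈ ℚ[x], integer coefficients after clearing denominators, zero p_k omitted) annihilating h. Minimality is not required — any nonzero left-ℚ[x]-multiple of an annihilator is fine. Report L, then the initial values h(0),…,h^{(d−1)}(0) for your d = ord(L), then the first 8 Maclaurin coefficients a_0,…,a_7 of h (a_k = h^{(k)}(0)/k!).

L = (-66 - 300·x - 720·x^2 - 480·x^3 - 480·x^4) + (-9 - 180·x - 954·x^2 - 1872·x^3 - 1800·x^4 - 1440·x^5)·Dx + (4 + 33·x + 69·x^2 - 28·x^3 - 228·x^4 - 480·x^5 - 320·x^6)·Dx^2  (order 2).
h: a_k = -1, 10, 3, 84, -35, 762, -1253, 8232, …
ICs: h(0) = -1, h′(0) = 10.

f: a_k = 1, 1, 3, 5, 11, 21, 43, 85, …
g: a_k = -1, -2, 2, -4, 10, -28, 84, -264, …
f+g: L₀ = lclm(L_f,L_g), ord ≤ 1+1.
Differentiate: ansatz ord ≤ ord L₀ ⇒ L.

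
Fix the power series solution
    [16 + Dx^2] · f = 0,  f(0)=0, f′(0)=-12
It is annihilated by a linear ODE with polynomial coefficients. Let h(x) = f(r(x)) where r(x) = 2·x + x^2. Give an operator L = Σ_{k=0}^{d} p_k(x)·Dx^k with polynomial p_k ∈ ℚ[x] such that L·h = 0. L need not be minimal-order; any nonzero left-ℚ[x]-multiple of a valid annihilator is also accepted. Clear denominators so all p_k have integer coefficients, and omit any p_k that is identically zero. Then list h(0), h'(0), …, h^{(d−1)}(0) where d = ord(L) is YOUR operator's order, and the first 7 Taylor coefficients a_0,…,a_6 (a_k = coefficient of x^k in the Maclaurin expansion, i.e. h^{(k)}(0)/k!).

L = (64 + 192·x + 192·x^2 + 64·x^3) - Dx + (1 + x)·Dx^2  (order 2).
h: a_k = 0, -24, -12, 256, 384, -3136/5, -2016, …
ICs: h(0) = 0, h′(0) = -24.

f: a_k = 0, -12, 0, 32, 0, -128/5, 0, …
Substitute x→r, Dx→(1/r')Dx; clear ⇒ L₀.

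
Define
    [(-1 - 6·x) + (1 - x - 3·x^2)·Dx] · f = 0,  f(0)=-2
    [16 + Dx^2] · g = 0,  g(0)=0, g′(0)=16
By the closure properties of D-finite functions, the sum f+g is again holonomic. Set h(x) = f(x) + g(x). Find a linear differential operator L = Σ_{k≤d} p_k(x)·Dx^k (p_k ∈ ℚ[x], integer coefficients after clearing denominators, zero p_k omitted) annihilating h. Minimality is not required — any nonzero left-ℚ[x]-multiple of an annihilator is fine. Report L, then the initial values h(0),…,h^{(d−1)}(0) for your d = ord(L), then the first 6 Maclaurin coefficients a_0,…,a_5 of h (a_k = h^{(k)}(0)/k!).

L = (464 + 2816·x + 416·x^2 + 2112·x^3 + 5760·x^4 + 6912·x^5) + (-192 + 304·x + 672·x^2 - 1312·x^3 - 1008·x^4 + 3456·x^5 + 3456·x^6)·Dx + (29 + 176·x + 26·x^2 + 132·x^3 + 360·x^4 + 432·x^5)·Dx^2 + (-12 + 19·x + 42·x^2 - 82·x^3 - 63·x^4 + 216·x^5 + 216·x^6)·Dx^3  (order 3).
h: a_k = -2, 14, -8, -170/3, -38, -688/15, …
ICs: h(0) = -2, h′(0) = 14, h′′(0) = -16.

f: a_k = -2, -2, -8, -14, -38, -80, …
g: a_k = 0, 16, 0, -128/3, 0, 512/15, …
Weyl lclm of L_f,L_g ⇒ L₀ (ord ≤ 3).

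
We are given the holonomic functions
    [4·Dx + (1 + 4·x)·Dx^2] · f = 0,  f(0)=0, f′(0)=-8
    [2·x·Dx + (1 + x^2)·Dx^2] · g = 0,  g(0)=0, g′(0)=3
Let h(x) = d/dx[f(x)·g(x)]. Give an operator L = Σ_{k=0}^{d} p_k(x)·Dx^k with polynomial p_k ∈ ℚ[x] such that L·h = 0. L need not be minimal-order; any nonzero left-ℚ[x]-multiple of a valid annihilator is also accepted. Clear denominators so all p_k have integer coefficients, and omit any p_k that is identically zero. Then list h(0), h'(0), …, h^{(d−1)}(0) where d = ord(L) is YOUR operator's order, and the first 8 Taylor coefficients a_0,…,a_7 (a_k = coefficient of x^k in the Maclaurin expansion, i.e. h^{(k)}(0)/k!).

L = (144 + 896·x + 560·x^2 + 2304·x^3 + 1920·x^4 + 3328·x^5 + 256·x^7) + (132 + 304·x + 2252·x^2 + 4144·x^3 + 8896·x^4 + 5952·x^5 + 8960·x^6 + 192·x^7 + 896·x^8)·Dx + (72 + 376·x + 912·x^2 + 2808·x^3 + 3720·x^4 + 6288·x^5 + 3072·x^6 + 4368·x^7 + 192·x^8 + 512·x^9)·Dx^2 + (5 + 48·x + 178·x^2 + 416·x^3 + 729·x^4 + 720·x^5 + 1008·x^6 + 384·x^7 + 516·x^8 + 32·x^9 + 64·x^10)·Dx^3  (order 3).
h: a_k = 0, -48, 144, -480, 1840, -35728/5, 139216/5, -109248, …
ICs: h(0) = 0, h′(0) = -48, h′′(0) = 288.

f: a_k = 0, -8, 16, -128/3, 128, -2048/5, 4096/3, -32768/7, …
g: a_k = 0, 3, 0, -1, 0, 3/5, 0, -3/7, …
Product ⇒ symmetric product L₀, ord ≤ 4.
Differentiate: ansatz ord ≤ ord L₀ ⇒ L.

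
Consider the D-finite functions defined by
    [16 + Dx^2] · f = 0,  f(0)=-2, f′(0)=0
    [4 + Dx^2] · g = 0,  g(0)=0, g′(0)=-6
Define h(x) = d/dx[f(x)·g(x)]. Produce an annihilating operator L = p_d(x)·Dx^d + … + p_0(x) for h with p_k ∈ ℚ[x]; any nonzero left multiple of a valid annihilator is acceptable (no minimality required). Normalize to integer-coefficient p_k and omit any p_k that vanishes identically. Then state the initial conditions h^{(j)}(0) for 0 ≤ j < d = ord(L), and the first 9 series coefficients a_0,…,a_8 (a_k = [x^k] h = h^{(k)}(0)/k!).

f: a_k = -2, 0, 16, 0, -64/3, 0, 512/45, 0, -1024/315, …
g: a_k = 0, -6, 0, 4, 0, -4/5, 0, 8/105, 0, …
Product ⇒ symmetric product L₀, ord ≤ 4.
h=h₀': d/dx-closure on L₀ ⇒ L.
L = 144 + 40·Dx^2 + Dx^4  (order 4).
h: a_k = 12, 0, -312, 0, 968, 0, -17488/15, 0, 78728/105, …
ICs: h(0) = 12, h′(0) = 0, h′′(0) = -624, h′′′(0) = 0.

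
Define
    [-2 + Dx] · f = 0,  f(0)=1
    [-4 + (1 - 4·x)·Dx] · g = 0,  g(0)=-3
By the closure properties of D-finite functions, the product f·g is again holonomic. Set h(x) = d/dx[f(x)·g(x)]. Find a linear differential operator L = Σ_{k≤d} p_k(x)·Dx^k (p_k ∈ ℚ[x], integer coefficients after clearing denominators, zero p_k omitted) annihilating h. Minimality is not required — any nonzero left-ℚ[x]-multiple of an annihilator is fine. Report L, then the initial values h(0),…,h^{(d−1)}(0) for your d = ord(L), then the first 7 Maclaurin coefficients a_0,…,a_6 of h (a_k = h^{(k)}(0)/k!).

L = (26 - 48·x + 32·x^2) + (-3 + 16·x - 16·x^2)·Dx  (order 1).
h: a_k = -18, -156, -948, -5064, -25324, -607784/5, -2836328/5, …
ICs: h(0) = -18.

f: a_k = 1, 2, 2, 4/3, 2/3, 4/15, 4/45, …
g: a_k = -3, -12, -48, -192, -768, -3072, -12288, …
f·g: L₀ = L_f ⊗_s L_g, ord ≤ 1·1.
h₀' ⇒ L via d/dx closure of L₀.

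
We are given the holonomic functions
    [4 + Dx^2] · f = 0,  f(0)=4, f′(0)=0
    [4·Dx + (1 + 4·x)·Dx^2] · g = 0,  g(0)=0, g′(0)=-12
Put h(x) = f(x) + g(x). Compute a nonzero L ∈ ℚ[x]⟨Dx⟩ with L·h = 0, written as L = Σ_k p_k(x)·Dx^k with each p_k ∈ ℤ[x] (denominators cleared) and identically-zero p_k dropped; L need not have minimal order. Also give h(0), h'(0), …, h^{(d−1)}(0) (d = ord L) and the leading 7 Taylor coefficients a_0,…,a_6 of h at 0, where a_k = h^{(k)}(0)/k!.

f: a_k = 4, 0, -8, 0, 8/3, 0, -16/45, …
g: a_k = 0, -12, 24, -64, 192, -3072/5, 2048, …
f+g: L₀ = lclm(L_f,L_g), ord ≤ 2+2.
L = (400 + 128·x + 256·x^2)·Dx + (36 + 176·x + 192·x^2 + 256·x^3)·Dx^2 + (100 + 32·x + 64·x^2)·Dx^3 + (9 + 44·x + 48·x^2 + 64·x^3)·Dx^4  (order 4).
h: a_k = 4, -12, 16, -64, 584/3, -3072/5, 92144/45, …
ICs: h(0) = 4, h′(0) = -12, h′′(0) = 32, h′′′(0) = -384.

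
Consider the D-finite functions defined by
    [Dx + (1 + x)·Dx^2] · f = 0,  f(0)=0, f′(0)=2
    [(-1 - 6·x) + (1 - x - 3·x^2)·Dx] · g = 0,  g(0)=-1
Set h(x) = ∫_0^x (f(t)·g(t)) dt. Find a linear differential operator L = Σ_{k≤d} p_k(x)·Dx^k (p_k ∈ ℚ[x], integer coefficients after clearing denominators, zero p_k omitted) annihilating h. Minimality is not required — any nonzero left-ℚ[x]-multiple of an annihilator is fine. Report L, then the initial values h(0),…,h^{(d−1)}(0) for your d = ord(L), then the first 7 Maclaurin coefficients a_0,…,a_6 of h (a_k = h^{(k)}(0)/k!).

f: a_k = 0, 2, -1, 2/3, -1/2, 2/5, -1/3, …
g: a_k = -1, -1, -4, -7, -19, -40, -97, …
Sym-product of L_f,L_g gives L₀ (≤ ord 2).
∫: right-multiply L₀ by Dx.
L = (7 + 12·x)·Dx + (1 + 15·x + 15·x^2)·Dx^2 + (-1 + 4·x^2 + 3·x^3)·Dx^3  (order 3).
h: a_k = 0, 0, -1, -1/3, -23/12, -61/30, -1007/180, …
ICs: h(0) = 0, h′(0) = 0, h′′(0) = -2.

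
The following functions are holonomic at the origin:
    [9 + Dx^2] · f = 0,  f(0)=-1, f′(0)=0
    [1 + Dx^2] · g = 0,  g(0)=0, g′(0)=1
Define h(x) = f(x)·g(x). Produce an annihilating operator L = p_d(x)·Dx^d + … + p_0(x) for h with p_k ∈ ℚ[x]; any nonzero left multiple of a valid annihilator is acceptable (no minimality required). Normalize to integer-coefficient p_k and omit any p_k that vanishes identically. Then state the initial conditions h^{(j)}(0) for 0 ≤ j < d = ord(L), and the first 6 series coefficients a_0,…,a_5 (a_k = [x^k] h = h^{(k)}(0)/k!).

f: a_k = -1, 0, 9/2, 0, -27/8, 0, …
g: a_k = 0, 1, 0, -1/6, 0, 1/120, …
h₀=f·g: eliminate ⇒ L₀, order ≤ 2·2.
L = 64 + 20·Dx^2 + Dx^4  (order 4).
h: a_k = 0, -1, 0, 14/3, 0, -62/15, …
ICs: h(0) = 0, h′(0) = -1, h′′(0) = 0, h′′′(0) = 28.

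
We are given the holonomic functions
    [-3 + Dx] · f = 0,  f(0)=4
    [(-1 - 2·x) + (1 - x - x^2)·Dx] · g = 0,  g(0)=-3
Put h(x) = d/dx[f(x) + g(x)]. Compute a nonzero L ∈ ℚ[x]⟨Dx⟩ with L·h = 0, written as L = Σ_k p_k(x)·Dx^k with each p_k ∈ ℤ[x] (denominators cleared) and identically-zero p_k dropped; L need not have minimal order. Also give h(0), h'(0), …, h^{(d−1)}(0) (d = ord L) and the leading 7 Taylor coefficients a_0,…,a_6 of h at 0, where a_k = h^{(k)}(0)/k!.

f: a_k = 4, 12, 18, 18, 27/2, 81/10, 81/20, …
g: a_k = -3, -3, -6, -9, -15, -24, -39, …
L₀ := lclm(L_f,L_g); ord L₀ ≤ 1+1.
h₀' ⇒ L via d/dx closure of L₀.
L = (18 + 126·x + 144·x^2 + 180·x^3 + 54·x^4) + (-9 - 48·x - 81·x^2 - 24·x^3 + 45·x^4 + 18·x^5)·Dx + (1 + 2·x + 11·x^2 - 12·x^3 - 21·x^4 - 6·x^5)·Dx^2  (order 2).
h: a_k = 9, 24, 27, -6, -159/2, -2097/10, -8577/20, …
ICs: h(0) = 9, h′(0) = 24.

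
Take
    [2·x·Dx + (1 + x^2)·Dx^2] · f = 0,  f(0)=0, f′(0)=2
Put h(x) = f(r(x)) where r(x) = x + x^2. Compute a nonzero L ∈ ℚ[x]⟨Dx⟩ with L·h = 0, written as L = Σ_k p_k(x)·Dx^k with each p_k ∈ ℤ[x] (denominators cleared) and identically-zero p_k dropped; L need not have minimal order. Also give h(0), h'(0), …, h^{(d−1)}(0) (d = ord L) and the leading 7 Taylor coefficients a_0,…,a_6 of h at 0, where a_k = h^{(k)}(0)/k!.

L = (-2 + 2·x + 8·x^2 + 12·x^3 + 6·x^4)·Dx + (1 + 2·x + x^2 + 4·x^3 + 5·x^4 + 2·x^5)·Dx^2  (order 2).
h: a_k = 0, 2, 2, -2/3, -2, -8/5, 4/3, …
ICs: h(0) = 0, h′(0) = 2.

f: a_k = 0, 2, 0, -2/3, 0, 2/5, 0, …
f∘r: x↦r, Dx↦Dx/r' in L_f ⇒ L₀.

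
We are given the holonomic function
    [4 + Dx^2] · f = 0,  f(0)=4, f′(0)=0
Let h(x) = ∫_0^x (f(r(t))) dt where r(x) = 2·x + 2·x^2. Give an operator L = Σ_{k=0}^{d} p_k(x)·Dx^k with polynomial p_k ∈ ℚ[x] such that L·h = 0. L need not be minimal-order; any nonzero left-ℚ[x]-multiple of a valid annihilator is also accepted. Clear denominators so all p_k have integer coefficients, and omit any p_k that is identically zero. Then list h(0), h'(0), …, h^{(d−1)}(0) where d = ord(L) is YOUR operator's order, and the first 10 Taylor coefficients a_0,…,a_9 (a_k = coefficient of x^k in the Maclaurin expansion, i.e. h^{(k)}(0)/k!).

f: a_k = 4, 0, -8, 0, 8/3, 0, -16/45, 0, 8/315, 0, …
L₀ from L_f via x↦r, Dx↦r'^{-1}Dx.
h=∫h₀ ⇒ L = L₀·Dx.
L = (16 + 96·x + 192·x^2 + 128·x^3)·Dx - 2·Dx^2 + (1 + 2·x)·Dx^3  (order 3).
h: a_k = 0, 4, 0, -32/3, -16, 32/15, 256/9, 10496/315, 64/15, -92032/2835, …
ICs: h(0) = 0, h′(0) = 4, h′′(0) = 0.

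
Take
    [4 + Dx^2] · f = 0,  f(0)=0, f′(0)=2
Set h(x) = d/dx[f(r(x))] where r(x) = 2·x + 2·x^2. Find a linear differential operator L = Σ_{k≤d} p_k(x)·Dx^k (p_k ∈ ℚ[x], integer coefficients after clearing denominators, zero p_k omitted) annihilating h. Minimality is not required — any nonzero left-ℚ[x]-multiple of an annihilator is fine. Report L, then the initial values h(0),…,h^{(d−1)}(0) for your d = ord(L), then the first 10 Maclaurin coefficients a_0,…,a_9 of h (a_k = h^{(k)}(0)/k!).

L = (28 + 128·x + 384·x^2 + 512·x^3 + 256·x^4) + (-6 - 12·x)·Dx + (1 + 4·x + 4·x^2)·Dx^2  (order 2).
h: a_k = 4, 8, -32, -128, -352/3, 192, 25856/45, 22528/45, -70528/315, -6912/7, …
ICs: h(0) = 4, h′(0) = 8.

f: a_k = 0, 2, 0, -4/3, 0, 4/15, 0, -8/315, 0, 4/2835, …
L₀ from L_f via x↦r, Dx↦r'^{-1}Dx.
Differentiate: ansatz ord ≤ ord L₀ ⇒ L.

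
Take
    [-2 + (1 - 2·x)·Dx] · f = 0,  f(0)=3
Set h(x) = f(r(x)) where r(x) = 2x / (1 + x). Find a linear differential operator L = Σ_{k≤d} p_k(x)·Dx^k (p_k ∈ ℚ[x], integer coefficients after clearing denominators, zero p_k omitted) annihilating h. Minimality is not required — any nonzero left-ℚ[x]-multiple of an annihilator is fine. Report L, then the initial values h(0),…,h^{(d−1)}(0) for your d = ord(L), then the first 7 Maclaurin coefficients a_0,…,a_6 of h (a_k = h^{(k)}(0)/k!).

L = 4 + (-1 + 2·x + 3·x^2)·Dx  (order 1).
h: a_k = 3, 12, 36, 108, 324, 972, 2916, …
ICs: h(0) = 3.

f: a_k = 3, 6, 12, 24, 48, 96, 192, …
f∘r: x↦r, Dx↦Dx/r' in L_f ⇒ L₀.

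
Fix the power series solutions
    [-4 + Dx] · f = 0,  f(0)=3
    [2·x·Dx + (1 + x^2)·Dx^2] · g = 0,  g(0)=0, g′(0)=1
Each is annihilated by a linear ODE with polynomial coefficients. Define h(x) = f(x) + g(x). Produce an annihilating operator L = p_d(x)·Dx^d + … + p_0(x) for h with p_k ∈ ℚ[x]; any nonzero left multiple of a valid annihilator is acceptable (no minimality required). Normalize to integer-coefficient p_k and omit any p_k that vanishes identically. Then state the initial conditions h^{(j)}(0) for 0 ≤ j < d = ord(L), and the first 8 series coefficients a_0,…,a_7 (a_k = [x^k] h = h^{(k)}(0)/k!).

L = (4 - 16·x - 12·x^2 - 16·x^3)·Dx + (-9 - 13·x^2 - 8·x^4)·Dx^2 + (2 + x + 4·x^2 + x^3 + 2·x^4)·Dx^3  (order 3).
h: a_k = 3, 13, 24, 95/3, 32, 129/5, 256/15, 1009/105, …
ICs: h(0) = 3, h′(0) = 13, h′′(0) = 48.

f: a_k = 3, 12, 24, 32, 32, 128/5, 256/15, 1024/105, …
g: a_k = 0, 1, 0, -1/3, 0, 1/5, 0, -1/7, …
Weyl lclm of L_f,L_g ⇒ L₀ (ord ≤ 3).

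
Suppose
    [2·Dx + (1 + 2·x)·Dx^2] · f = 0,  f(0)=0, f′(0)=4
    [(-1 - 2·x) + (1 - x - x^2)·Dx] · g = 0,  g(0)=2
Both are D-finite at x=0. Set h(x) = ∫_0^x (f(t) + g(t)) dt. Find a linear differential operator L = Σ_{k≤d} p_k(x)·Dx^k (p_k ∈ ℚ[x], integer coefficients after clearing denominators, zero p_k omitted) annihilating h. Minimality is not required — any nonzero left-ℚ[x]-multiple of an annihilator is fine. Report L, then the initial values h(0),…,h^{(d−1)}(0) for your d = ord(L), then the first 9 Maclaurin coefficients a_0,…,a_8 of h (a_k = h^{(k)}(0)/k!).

L = (-34 - 92·x - 116·x^2 - 48·x^3 - 24·x^4)·Dx^2 + (-5 - 60·x - 170·x^2 - 180·x^3 - 100·x^4 - 40·x^5)·Dx^3 + (3 + 11·x + 5·x^2 - 20·x^3 - 30·x^4 - 24·x^5 - 8·x^6)·Dx^4  (order 4).
h: a_k = 0, 2, 3, 0, 17/6, 2/5, 24/5, 2/3, 275/28, …
ICs: h(0) = 0, h′(0) = 2, h′′(0) = 6, h′′′(0) = 0.

f: a_k = 0, 4, -4, 16/3, -8, 64/5, -64/3, 256/7, -64, …
g: a_k = 2, 2, 4, 6, 10, 16, 26, 42, 68, …
Sum ⇒ L₀ = lclm(L_f,L_g) in ℚ(x)⟨Dx⟩.
∫: right-multiply L₀ by Dx.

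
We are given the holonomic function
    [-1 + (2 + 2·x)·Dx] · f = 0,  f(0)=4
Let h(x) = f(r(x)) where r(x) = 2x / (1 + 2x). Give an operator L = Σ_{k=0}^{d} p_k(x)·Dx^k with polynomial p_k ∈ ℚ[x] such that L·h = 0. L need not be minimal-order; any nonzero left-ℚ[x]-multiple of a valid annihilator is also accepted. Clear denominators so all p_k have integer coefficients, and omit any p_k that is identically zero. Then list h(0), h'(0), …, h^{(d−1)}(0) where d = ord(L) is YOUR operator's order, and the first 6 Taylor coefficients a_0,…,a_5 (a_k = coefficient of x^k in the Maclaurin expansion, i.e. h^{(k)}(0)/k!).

L = -1 + (1 + 6·x + 8·x^2)·Dx  (order 1).
h: a_k = 4, 4, -10, 26, -141/2, 399/2, …
ICs: h(0) = 4.

f: a_k = 4, 2, -1/2, 1/4, -5/32, 7/64, …
L₀ from L_f via x↦r, Dx↦r'^{-1}Dx.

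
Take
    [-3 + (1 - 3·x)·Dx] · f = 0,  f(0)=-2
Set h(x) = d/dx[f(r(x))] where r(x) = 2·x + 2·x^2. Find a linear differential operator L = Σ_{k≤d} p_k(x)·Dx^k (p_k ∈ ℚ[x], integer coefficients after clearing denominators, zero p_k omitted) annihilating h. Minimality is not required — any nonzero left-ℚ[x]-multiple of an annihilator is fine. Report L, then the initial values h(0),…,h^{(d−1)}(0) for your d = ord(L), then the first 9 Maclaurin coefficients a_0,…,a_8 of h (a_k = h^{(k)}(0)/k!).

f: a_k = -2, -6, -18, -54, -162, -486, -1458, -4374, -13122, …
h₀=f(r): pull back L_f along r ⇒ L₀.
h₀' ⇒ L via d/dx closure of L₀.
L = (14 + 36·x + 36·x^2) + (-1 + 4·x + 18·x^2 + 12·x^3)·Dx  (order 1).
h: a_k = -12, -168, -1728, -15840, -136080, -1122336, -8999424, -70689024, -546575040, …
ICs: h(0) = -12.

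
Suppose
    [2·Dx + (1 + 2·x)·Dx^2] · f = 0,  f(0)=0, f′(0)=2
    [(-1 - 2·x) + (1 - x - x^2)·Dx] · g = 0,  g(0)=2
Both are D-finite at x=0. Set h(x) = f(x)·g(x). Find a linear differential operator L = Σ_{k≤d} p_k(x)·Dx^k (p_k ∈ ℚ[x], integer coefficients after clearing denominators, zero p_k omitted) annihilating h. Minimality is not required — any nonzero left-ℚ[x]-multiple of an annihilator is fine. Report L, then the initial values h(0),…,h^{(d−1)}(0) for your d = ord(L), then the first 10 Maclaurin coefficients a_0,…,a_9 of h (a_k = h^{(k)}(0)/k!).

f: a_k = 0, 2, -2, 8/3, -4, 32/5, -32/3, 128/7, -32, 512/9, …
g: a_k = 2, 2, 4, 6, 10, 16, 26, 42, 68, 110, …
f·g: L₀ = L_f ⊗_s L_g, ord ≤ 2·1.
L = (4 + 8·x) + (10·x + 10·x^2)·Dx + (-1 - x + 3·x^2 + 2·x^3)·Dx^2  (order 2).
h: a_k = 0, 4, 0, 28/3, 4/3, 352/15, 52/15, 6668/105, 104/35, 11356/63, …
ICs: h(0) = 0, h′(0) = 4.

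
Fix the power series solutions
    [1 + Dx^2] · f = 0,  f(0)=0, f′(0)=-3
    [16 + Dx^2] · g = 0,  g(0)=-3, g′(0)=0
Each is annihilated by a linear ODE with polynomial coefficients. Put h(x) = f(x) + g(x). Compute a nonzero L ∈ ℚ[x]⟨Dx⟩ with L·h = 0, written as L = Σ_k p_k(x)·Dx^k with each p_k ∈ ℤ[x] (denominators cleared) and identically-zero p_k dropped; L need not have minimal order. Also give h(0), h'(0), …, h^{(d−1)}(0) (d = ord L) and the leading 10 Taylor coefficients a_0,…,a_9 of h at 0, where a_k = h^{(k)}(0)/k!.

L = 16 + 17·Dx^2 + Dx^4  (order 4).
h: a_k = -3, -3, 24, 1/2, -32, -1/40, 256/15, 1/1680, -512/105, -1/120960, …
ICs: h(0) = -3, h′(0) = -3, h′′(0) = 48, h′′′(0) = 3.

f: a_k = 0, -3, 0, 1/2, 0, -1/40, 0, 1/1680, 0, -1/120960, …
g: a_k = -3, 0, 24, 0, -32, 0, 256/15, 0, -512/105, 0, …
L₀ := lclm(L_f,L_g); ord L₀ ≤ 2+2.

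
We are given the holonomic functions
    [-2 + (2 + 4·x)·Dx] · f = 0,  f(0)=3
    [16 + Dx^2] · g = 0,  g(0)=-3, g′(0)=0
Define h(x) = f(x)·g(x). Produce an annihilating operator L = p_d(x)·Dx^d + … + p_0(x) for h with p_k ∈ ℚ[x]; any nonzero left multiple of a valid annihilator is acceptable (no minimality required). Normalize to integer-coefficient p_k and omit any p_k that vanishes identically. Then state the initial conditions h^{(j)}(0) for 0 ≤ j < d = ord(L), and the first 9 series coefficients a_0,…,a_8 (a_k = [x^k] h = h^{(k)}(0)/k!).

L = (19 + 64·x + 64·x^2) + (-2 - 4·x)·Dx + (1 + 4·x + 4·x^2)·Dx^2  (order 2).
h: a_k = -9, -9, 153/2, 135/2, -1011/8, -543/8, 5281/80, 3811/80, -199649/4480, …
ICs: h(0) = -9, h′(0) = -9.

f: a_k = 3, 3, -3/2, 3/2, -15/8, 21/8, -63/16, 99/16, -1287/128, …
g: a_k = -3, 0, 24, 0, -32, 0, 256/15, 0, -512/105, …
Product ⇒ symmetric product L₀, ord ≤ 2.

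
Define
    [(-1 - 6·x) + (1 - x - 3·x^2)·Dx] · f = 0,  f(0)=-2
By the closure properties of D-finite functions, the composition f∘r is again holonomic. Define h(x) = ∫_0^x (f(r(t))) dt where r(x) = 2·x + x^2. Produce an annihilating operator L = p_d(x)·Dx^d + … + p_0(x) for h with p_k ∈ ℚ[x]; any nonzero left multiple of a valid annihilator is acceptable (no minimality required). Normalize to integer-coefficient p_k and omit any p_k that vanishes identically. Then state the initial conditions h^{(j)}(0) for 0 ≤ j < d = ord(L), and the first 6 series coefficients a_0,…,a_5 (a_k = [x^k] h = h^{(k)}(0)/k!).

f: a_k = -2, -2, -8, -14, -38, -80, …
h₀=f(r): pull back L_f along r ⇒ L₀.
∫: right-multiply L₀ by Dx.
L = (2 + 26·x + 36·x^2 + 12·x^3)·Dx + (-1 + 2·x + 13·x^2 + 12·x^3 + 3·x^4)·Dx^2  (order 2).
h: a_k = 0, -2, -2, -34/3, -36, -784/5, …
ICs: h(0) = 0, h′(0) = -2.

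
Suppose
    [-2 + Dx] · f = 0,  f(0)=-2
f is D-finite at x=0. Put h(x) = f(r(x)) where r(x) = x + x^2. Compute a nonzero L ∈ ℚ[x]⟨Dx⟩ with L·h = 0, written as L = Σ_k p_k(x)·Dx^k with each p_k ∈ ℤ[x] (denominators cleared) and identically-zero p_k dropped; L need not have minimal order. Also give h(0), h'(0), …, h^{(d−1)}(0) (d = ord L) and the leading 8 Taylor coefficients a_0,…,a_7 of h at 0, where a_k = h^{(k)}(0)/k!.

f: a_k = -2, -4, -4, -8/3, -4/3, -8/15, -8/45, -16/315, …
Substitute x→r, Dx→(1/r')Dx; clear ⇒ L₀.
L = (-2 - 4·x) + Dx  (order 1).
h: a_k = -2, -4, -8, -32/3, -40/3, -208/15, -608/45, -3712/315, …
ICs: h(0) = -2.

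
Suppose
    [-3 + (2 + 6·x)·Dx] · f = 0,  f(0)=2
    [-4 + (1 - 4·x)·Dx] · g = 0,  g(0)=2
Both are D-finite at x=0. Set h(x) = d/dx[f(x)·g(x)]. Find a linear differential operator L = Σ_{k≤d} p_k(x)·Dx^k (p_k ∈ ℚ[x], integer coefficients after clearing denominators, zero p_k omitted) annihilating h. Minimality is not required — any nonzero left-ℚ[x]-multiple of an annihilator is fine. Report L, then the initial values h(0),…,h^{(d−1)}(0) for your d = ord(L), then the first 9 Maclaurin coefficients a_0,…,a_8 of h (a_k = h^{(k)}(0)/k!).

f: a_k = 2, 3, -9/4, 27/8, -405/64, 1701/128, -15309/512, 72171/1024, -2814669/16384, …
g: a_k = 2, 8, 32, 128, 512, 2048, 8192, 32768, 131072, …
Product ⇒ symmetric product L₀, ord ≤ 1.
Derive L from L₀ (diff closure).
L = (167 + 792·x + 432·x^2) + (-22 - 2·x + 288·x^2 + 288·x^3)·Dx  (order 1).
h: a_k = 22, 167, 4089/4, 43211/8, 1736945/64, 16628745/128, 310908437/512, 2839776755/1024, 204590586465/16384, …
ICs: h(0) = 22.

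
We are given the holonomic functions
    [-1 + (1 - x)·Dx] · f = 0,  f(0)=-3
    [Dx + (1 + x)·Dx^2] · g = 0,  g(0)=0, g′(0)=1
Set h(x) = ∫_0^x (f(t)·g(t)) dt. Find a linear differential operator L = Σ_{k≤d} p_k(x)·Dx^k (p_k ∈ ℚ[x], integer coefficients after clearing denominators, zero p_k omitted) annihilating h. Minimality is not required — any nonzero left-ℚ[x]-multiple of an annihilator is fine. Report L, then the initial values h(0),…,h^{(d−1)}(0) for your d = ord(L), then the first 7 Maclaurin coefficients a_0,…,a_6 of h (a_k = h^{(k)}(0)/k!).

L = Dx + (1 + 3·x)·Dx^2 + (-1 + x^2)·Dx^3  (order 3).
h: a_k = 0, 0, -3/2, -1/2, -5/8, -7/20, -47/120, …
ICs: h(0) = 0, h′(0) = 0, h′′(0) = -3.

f: a_k = -3, -3, -3, -3, -3, -3, -3, …
g: a_k = 0, 1, -1/2, 1/3, -1/4, 1/5, -1/6, …
f·g: L₀ = L_f ⊗_s L_g, ord ≤ 1·2.
h=∫h₀ ⇒ L = L₀·Dx.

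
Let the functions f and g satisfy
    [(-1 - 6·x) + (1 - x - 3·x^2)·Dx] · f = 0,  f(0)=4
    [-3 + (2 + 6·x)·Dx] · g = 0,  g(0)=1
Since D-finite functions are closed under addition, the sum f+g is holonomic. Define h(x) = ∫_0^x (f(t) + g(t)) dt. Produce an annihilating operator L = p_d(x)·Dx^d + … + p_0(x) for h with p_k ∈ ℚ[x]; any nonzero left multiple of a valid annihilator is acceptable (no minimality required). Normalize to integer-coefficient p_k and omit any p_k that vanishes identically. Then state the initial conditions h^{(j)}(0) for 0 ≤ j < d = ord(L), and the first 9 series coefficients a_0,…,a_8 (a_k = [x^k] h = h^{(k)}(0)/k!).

f: a_k = 4, 4, 16, 28, 76, 160, 388, 868, 2032, …
g: a_k = 1, 3/2, -9/8, 27/16, -405/128, 1701/256, -15309/1024, 72171/2048, -2814669/32768, …
Weyl lclm of L_f,L_g ⇒ L₀ (ord ≤ 2).
Integrate: L := L₀·Dx.
L = (-57 - 297·x - 567·x^2 - 810·x^3)·Dx + (41 + 246·x + 891·x^2 + 1998·x^3 + 2025·x^4)·Dx^2 + (2 - 38·x - 186·x^2 + 54·x^3 + 918·x^4 + 810·x^5)·Dx^3  (order 3).
h: a_k = 0, 5, 11/4, 119/24, 475/64, 9323/640, 42661/1536, 382003/7168, 1849835/16384, …
ICs: h(0) = 0, h′(0) = 5, h′′(0) = 11/2.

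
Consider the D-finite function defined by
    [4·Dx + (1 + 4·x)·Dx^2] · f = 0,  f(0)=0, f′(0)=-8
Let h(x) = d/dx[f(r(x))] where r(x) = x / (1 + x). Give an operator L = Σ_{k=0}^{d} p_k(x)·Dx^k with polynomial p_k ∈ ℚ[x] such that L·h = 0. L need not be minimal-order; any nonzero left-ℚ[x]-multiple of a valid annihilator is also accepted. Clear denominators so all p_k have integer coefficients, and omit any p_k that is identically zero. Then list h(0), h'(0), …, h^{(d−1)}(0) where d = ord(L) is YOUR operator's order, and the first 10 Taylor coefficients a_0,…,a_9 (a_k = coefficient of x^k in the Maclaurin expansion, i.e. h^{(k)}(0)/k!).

L = (6 + 10·x) + (1 + 6·x + 5·x^2)·Dx  (order 1).
h: a_k = -8, 48, -248, 1248, -6248, 31248, -156248, 781248, -3906248, 19531248, …
ICs: h(0) = -8.

f: a_k = 0, -8, 16, -128/3, 128, -2048/5, 4096/3, -32768/7, 16384, -524288/9, …
h₀=f(r): pull back L_f along r ⇒ L₀.
h₀' ⇒ L via d/dx closure of L₀.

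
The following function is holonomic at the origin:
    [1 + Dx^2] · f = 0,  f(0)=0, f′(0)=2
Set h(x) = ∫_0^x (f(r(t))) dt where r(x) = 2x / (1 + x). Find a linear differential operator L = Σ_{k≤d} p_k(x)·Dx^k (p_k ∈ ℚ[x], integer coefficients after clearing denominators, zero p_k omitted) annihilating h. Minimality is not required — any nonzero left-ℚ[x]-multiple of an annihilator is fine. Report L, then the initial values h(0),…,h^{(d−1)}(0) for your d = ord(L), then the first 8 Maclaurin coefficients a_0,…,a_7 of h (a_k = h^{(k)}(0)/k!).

f: a_k = 0, 2, 0, -1/3, 0, 1/60, 0, -1/2520, …
Change of var in L_f (x↦r) gives L₀.
Integrate: L := L₀·Dx.
L = 4·Dx + (2 + 6·x + 6·x^2 + 2·x^3)·Dx^2 + (1 + 4·x + 6·x^2 + 4·x^3 + x^4)·Dx^3  (order 3).
h: a_k = 0, 0, 2, -4/3, 1/3, 4/5, -86/45, 20/7, …
ICs: h(0) = 0, h′(0) = 0, h′′(0) = 4.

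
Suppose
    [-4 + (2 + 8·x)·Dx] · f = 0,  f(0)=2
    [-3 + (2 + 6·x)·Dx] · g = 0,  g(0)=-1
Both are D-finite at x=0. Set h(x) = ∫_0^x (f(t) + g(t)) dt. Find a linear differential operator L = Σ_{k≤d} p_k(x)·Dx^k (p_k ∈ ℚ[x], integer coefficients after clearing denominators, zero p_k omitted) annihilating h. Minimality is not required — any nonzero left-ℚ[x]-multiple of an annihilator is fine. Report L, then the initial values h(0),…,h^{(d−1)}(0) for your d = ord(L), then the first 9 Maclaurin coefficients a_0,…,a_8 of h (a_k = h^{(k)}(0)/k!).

L = -6·Dx + (7 + 24·x)·Dx^2 + (2 + 14·x + 24·x^2)·Dx^3  (order 3).
h: a_k = 0, 1, 5/4, -23/24, 101/64, -431/128, 12635/1536, -22389/1024, 1009173/16384, …
ICs: h(0) = 0, h′(0) = 1, h′′(0) = 5/2.

f: a_k = 2, 4, -4, 8, -20, 56, -168, 528, -1716, …
g: a_k = -1, -3/2, 9/8, -27/16, 405/128, -1701/256, 15309/1024, -72171/2048, 2814669/32768, …
Weyl lclm of L_f,L_g ⇒ L₀ (ord ≤ 2).
∫: right-multiply L₀ by Dx.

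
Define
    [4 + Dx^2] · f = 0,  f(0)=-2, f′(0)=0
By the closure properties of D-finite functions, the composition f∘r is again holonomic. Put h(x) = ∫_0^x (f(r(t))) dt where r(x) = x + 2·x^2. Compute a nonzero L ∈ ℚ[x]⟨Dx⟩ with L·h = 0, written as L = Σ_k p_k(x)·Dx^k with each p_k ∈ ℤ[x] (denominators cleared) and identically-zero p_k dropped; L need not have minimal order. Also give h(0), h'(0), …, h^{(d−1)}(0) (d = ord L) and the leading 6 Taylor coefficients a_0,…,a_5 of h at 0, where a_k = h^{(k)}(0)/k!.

f: a_k = -2, 0, 4, 0, -4/3, 0, …
h₀=f(r): pull back L_f along r ⇒ L₀.
h=∫₀ˣh₀: take L = L₀·Dx.
L = (4 + 48·x + 192·x^2 + 256·x^3)·Dx - 4·Dx^2 + (1 + 4·x)·Dx^3  (order 3).
h: a_k = 0, -2, 0, 4/3, 4, 44/15, …
ICs: h(0) = 0, h′(0) = -2, h′′(0) = 0.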